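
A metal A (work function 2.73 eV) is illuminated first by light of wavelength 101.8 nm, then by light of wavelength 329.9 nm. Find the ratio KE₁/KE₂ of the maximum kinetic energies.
9.1897

Using Einstein's equation: KE_max = hc/λ - φ

For λ₁ = 101.8 nm:
E₁ = hc/λ₁ = 12.1792 eV
KE₁ = E₁ - φ = 12.1792 - 2.73 = 9.4492 eV

For λ₂ = 329.9 nm:
E₂ = hc/λ₂ = 3.7582 eV
KE₂ = E₂ - φ = 3.7582 - 2.73 = 1.0282 eV

Ratio: KE₁/KE₂ = 9.4492/1.0282 = 9.1897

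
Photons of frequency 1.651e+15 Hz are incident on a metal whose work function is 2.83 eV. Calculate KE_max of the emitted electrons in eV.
3.9980 eV

Using Einstein's photoelectric equation: KE_max = hf - φ

First, calculate the photon energy:
E_photon = hf = (6.626×10⁻³⁴ J·s)(1.651e+15 Hz)
E_photon = 6.8280 eV

Then, the maximum kinetic energy:
KE_max = E_photon - φ = 6.8280 eV - 2.83 eV = 3.9980 eV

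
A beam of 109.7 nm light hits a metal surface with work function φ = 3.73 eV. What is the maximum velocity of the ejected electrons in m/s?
1.6321e+06 m/s

First, find the maximum kinetic energy:
E_photon = hc/λ = 11.3021 eV
KE_max = E_photon - φ = 11.3021 - 3.73 = 7.5721 eV

Convert to Joules: KE_max = 7.5721 × 1.602×10⁻¹⁹ J = 1.2132e-18 J

Then use KE = ½mv² to find velocity:
v = √(2·KE/m) = √(2 × 1.2132e-18 J / 9.109e-31 kg)
v = 1.6321e+06 m/s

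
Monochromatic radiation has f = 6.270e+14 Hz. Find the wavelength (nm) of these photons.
478.14 nm

Using the wave equation: c = fλ

Solving for wavelength:
λ = c/f = (3×10⁸ m/s) / (6.270e+14 Hz)
λ = 478.14 nm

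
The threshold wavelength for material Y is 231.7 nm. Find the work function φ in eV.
5.35 eV

At the threshold wavelength, photon energy equals work function:
φ = hc/λ₀

Calculating:
φ = (6.626×10⁻³⁴ J·s)(3×10⁸ m/s) / (231.7×10⁻⁹ m)
φ = 5.35 eV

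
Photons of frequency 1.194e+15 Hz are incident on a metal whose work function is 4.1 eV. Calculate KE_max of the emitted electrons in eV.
0.8380 eV

Using Einstein's photoelectric equation: KE_max = hf - φ

First, calculate the photon energy:
E_photon = hf = (6.626×10⁻³⁴ J·s)(1.194e+15 Hz)
E_photon = 4.9380 eV

Then, the maximum kinetic energy:
KE_max = E_photon - φ = 4.9380 eV - 4.1 eV = 0.8380 eV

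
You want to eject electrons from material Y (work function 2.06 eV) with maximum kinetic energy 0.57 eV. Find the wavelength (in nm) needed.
471.42 nm

From Einstein's equation: KE_max = hc/λ - φ

Rearranging for λ:
hc/λ = KE_max + φ
λ = hc/(KE_max + φ)

Required photon energy:
E_photon = KE_max + φ = 0.57 + 2.06 = 2.63 eV

Required wavelength:
λ = hc/E_photon = (6.626×10⁻³⁴)(3×10⁸) / (2.63 × 1.602×10⁻¹⁹)
λ = 471.42 nm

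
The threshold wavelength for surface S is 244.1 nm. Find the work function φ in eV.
5.08 eV

At the threshold wavelength, photon energy equals work function:
φ = hc/λ₀

Calculating:
φ = (6.626×10⁻³⁴ J·s)(3×10⁸ m/s) / (244.1×10⁻⁹ m)
φ = 5.08 eV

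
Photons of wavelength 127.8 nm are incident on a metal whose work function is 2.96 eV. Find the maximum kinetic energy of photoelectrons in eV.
6.7414 eV

Using Einstein's photoelectric equation: KE_max = hf - φ = hc/λ - φ

First, calculate the photon energy:
E_photon = hc/λ = (6.626×10⁻³⁴ J·s)(3×10⁸ m/s) / (127.8×10⁻⁹ m)
E_photon = 9.7014 eV

Then, the maximum kinetic energy:
KE_max = E_photon - φ = 9.7014 eV - 2.96 eV = 6.7414 eV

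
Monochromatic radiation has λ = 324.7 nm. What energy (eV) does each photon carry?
3.8184 eV

Using E = hf = hc/λ:

E = hc/λ = (6.626×10⁻³⁴ J·s)(3×10⁸ m/s) / (324.7×10⁻⁹ m)
E = 3.8184 eV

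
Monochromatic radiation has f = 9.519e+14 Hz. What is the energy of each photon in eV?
3.9367 eV

Using E = hf:

E = hf = (6.626×10⁻³⁴ J·s)(9.519e+14 Hz)
E = 3.9367 eV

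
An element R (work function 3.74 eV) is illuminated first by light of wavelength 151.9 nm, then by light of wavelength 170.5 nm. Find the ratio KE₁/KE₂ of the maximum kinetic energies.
1.2521

Using Einstein's equation: KE_max = hc/λ - φ

For λ₁ = 151.9 nm:
E₁ = hc/λ₁ = 8.1622 eV
KE₁ = E₁ - φ = 8.1622 - 3.74 = 4.4222 eV

For λ₂ = 170.5 nm:
E₂ = hc/λ₂ = 7.2718 eV
KE₂ = E₂ - φ = 7.2718 - 3.74 = 3.5318 eV

Ratio: KE₁/KE₂ = 4.4222/3.5318 = 1.2521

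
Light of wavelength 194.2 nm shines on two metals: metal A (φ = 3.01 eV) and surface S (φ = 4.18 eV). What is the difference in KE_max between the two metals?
1.1700 eV

Using KE_max = hc/λ - φ for each metal:

Photon energy: E = hc/λ = 6.3844 eV

For metal A (φ₁ = 3.01 eV):
KE₁ = E - φ₁ = 6.3844 - 3.01 = 3.3744 eV

For surface S (φ₂ = 4.18 eV):
KE₂ = E - φ₂ = 6.3844 - 4.18 = 2.2044 eV

Difference:
ΔKE = KE₁ - KE₂ = 3.3744 - 2.2044 = 1.1700 eV

Note: The difference equals the difference in work functions: 4.18 - 3.01 = 1.17 eV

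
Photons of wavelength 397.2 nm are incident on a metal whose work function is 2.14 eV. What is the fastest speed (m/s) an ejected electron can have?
5.8757e+05 m/s

First, find the maximum kinetic energy:
E_photon = hc/λ = 3.1215 eV
KE_max = E_photon - φ = 3.1215 - 2.14 = 0.9815 eV

Convert to Joules: KE_max = 0.9815 × 1.602×10⁻¹⁹ J = 1.5725e-19 J

Then use KE = ½mv² to find velocity:
v = √(2·KE/m) = √(2 × 1.5725e-19 J / 9.109e-31 kg)
v = 5.8757e+05 m/s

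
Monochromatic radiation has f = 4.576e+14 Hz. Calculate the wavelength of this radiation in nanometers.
655.14 nm

Using the wave equation: c = fλ

Solving for wavelength:
λ = c/f = (3×10⁸ m/s) / (4.576e+14 Hz)
λ = 655.14 nm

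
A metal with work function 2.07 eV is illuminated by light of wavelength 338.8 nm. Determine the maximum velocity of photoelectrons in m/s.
7.4775e+05 m/s

First, find the maximum kinetic energy:
E_photon = hc/λ = 3.6595 eV
KE_max = E_photon - φ = 3.6595 - 2.07 = 1.5895 eV

Convert to Joules: KE_max = 1.5895 × 1.602×10⁻¹⁹ J = 2.5467e-19 J

Then use KE = ½mv² to find velocity:
v = √(2·KE/m) = √(2 × 2.5467e-19 J / 9.109e-31 kg)
v = 7.4775e+05 m/s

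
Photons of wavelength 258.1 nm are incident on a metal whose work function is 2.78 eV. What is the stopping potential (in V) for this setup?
2.0237 V

The stopping potential V_s satisfies: eV_s = KE_max

First, find KE_max using Einstein's equation:
E_photon = hc/λ = 4.8037 eV
KE_max = E_photon - φ = 4.8037 - 2.78 = 2.0237 eV

Since eV_s = KE_max:
V_s = KE_max/e = 2.0237 V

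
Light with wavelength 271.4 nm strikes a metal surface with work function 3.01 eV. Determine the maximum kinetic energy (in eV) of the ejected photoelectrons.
1.5583 eV

Using Einstein's photoelectric equation: KE_max = hf - φ = hc/λ - φ

First, calculate the photon energy:
E_photon = hc/λ = (6.626×10⁻³⁴ J·s)(3×10⁸ m/s) / (271.4×10⁻⁹ m)
E_photon = 4.5683 eV

Then, the maximum kinetic energy:
KE_max = E_photon - φ = 4.5683 eV - 3.01 eV = 1.5583 eV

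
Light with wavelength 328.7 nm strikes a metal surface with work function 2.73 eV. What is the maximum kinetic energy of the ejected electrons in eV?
1.0420 eV

Using Einstein's photoelectric equation: KE_max = hf - φ = hc/λ - φ

First, calculate the photon energy:
E_photon = hc/λ = (6.626×10⁻³⁴ J·s)(3×10⁸ m/s) / (328.7×10⁻⁹ m)
E_photon = 3.7720 eV

Then, the maximum kinetic energy:
KE_max = E_photon - φ = 3.7720 eV - 2.73 eV = 1.0420 eV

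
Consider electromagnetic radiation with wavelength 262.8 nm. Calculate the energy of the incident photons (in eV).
4.7178 eV

Using E = hf = hc/λ:

E = hc/λ = (6.626×10⁻³⁴ J·s)(3×10⁸ m/s) / (262.8×10⁻⁹ m)
E = 4.7178 eV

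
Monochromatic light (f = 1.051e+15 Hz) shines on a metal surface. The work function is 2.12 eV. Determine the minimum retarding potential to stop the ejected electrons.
2.2266 V

The stopping potential V_s satisfies: eV_s = KE_max

First, find KE_max using Einstein's equation:
E_photon = hf = (6.626×10⁻³⁴ J·s)(1.051e+15 Hz) = 4.3466 eV
KE_max = E_photon - φ = 4.3466 - 2.12 = 2.2266 eV

Since eV_s = KE_max:
V_s = KE_max/e = 2.2266 V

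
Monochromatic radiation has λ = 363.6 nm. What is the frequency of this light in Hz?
8.2451e+14 Hz

Using the wave equation: c = fλ

Solving for frequency:
f = c/λ = (3×10⁸ m/s) / (363.6×10⁻⁹ m)
f = 8.2451e+14 Hz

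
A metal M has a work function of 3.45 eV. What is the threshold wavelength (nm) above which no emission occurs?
359.37 nm

The threshold wavelength is when the photon energy equals the work function:
hc/λ₀ = φ

Solving for λ₀:
λ₀ = hc/φ = (6.626×10⁻³⁴ J·s)(3×10⁸ m/s) / (3.45 eV × 1.602×10⁻¹⁹ J/eV)
λ₀ = 359.37 nm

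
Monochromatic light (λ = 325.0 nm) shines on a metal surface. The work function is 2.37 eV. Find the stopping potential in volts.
1.4449 V

The stopping potential V_s satisfies: eV_s = KE_max

First, find KE_max using Einstein's equation:
E_photon = hc/λ = 3.8149 eV
KE_max = E_photon - φ = 3.8149 - 2.37 = 1.4449 eV

Since eV_s = KE_max:
V_s = KE_max/e = 1.4449 V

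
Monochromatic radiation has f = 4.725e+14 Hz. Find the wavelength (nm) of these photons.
634.48 nm

Using the wave equation: c = fλ

Solving for wavelength:
λ = c/f = (3×10⁸ m/s) / (4.725e+14 Hz)
λ = 634.48 nm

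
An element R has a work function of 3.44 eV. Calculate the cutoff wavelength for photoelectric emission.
360.42 nm

The threshold wavelength is when the photon energy equals the work function:
hc/λ₀ = φ

Solving for λ₀:
λ₀ = hc/φ = (6.626×10⁻³⁴ J·s)(3×10⁸ m/s) / (3.44 eV × 1.602×10⁻¹⁹ J/eV)
λ₀ = 360.42 nm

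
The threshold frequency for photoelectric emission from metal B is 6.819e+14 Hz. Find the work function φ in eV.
2.82 eV

At the threshold frequency, photon energy equals work function:
φ = hf₀

Calculating:
φ = (6.626×10⁻³⁴ J·s)(6.819e+14 Hz)
φ = 2.82 eV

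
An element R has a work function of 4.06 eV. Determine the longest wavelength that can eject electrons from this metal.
305.38 nm

The threshold wavelength is when the photon energy equals the work function:
hc/λ₀ = φ

Solving for λ₀:
λ₀ = hc/φ = (6.626×10⁻³⁴ J·s)(3×10⁸ m/s) / (4.06 eV × 1.602×10⁻¹⁹ J/eV)
λ₀ = 305.38 nm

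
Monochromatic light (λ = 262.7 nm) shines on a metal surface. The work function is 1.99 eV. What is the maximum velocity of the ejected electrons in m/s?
9.7989e+05 m/s

First, find the maximum kinetic energy:
E_photon = hc/λ = 4.7196 eV
KE_max = E_photon - φ = 4.7196 - 1.99 = 2.7296 eV

Convert to Joules: KE_max = 2.7296 × 1.602×10⁻¹⁹ J = 4.3733e-19 J

Then use KE = ½mv² to find velocity:
v = √(2·KE/m) = √(2 × 4.3733e-19 J / 9.109e-31 kg)
v = 9.7989e+05 m/s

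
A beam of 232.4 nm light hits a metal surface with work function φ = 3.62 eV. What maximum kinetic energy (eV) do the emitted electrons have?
1.7149 eV

Using Einstein's photoelectric equation: KE_max = hf - φ = hc/λ - φ

First, calculate the photon energy:
E_photon = hc/λ = (6.626×10⁻³⁴ J·s)(3×10⁸ m/s) / (232.4×10⁻⁹ m)
E_photon = 5.3349 eV

Then, the maximum kinetic energy:
KE_max = E_photon - φ = 5.3349 eV - 3.62 eV = 1.7149 eV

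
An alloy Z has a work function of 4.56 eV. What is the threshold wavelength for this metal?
271.90 nm

The threshold wavelength is when the photon energy equals the work function:
hc/λ₀ = φ

Solving for λ₀:
λ₀ = hc/φ = (6.626×10⁻³⁴ J·s)(3×10⁸ m/s) / (4.56 eV × 1.602×10⁻¹⁹ J/eV)
λ₀ = 271.90 nm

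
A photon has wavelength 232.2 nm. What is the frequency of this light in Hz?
1.2911e+15 Hz

Using the wave equation: c = fλ

Solving for frequency:
f = c/λ = (3×10⁸ m/s) / (232.2×10⁻⁹ m)
f = 1.2911e+15 Hz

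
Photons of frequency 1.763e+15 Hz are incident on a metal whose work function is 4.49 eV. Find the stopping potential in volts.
2.8012 V

The stopping potential V_s satisfies: eV_s = KE_max

First, find KE_max using Einstein's equation:
E_photon = hf = (6.626×10⁻³⁴ J·s)(1.763e+15 Hz) = 7.2912 eV
KE_max = E_photon - φ = 7.2912 - 4.49 = 2.8012 eV

Since eV_s = KE_max:
V_s = KE_max/e = 2.8012 V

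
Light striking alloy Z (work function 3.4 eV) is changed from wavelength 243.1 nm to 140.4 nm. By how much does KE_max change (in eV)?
3.7307 eV

Using Einstein's equation: KE_max = hc/λ - φ

For λ₁ = 243.1 nm:
KE₁ = hc/λ₁ - φ = 5.1001 - 3.4 = 1.7001 eV

For λ₂ = 140.4 nm:
KE₂ = hc/λ₂ - φ = 8.8308 - 3.4 = 5.4308 eV

Change in KE:
ΔKE = KE₂ - KE₁ = 5.4308 - 1.7001 = 3.7307 eV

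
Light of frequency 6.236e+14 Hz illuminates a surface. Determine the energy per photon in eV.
2.5790 eV

Using E = hf:

E = hf = (6.626×10⁻³⁴ J·s)(6.236e+14 Hz)
E = 2.5790 eV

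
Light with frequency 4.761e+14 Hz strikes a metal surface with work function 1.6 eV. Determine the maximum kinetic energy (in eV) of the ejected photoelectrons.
0.3690 eV

Using Einstein's photoelectric equation: KE_max = hf - φ

First, calculate the photon energy:
E_photon = hf = (6.626×10⁻³⁴ J·s)(4.761e+14 Hz)
E_photon = 1.9690 eV

Then, the maximum kinetic energy:
KE_max = E_photon - φ = 1.9690 eV - 1.6 eV = 0.3690 eV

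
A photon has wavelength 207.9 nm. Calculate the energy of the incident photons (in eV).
5.9636 eV

Using E = hf = hc/λ:

E = hc/λ = (6.626×10⁻³⁴ J·s)(3×10⁸ m/s) / (207.9×10⁻⁹ m)
E = 5.9636 eV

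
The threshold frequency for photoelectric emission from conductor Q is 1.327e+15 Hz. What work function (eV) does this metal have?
5.49 eV

At the threshold frequency, photon energy equals work function:
φ = hf₀

Calculating:
φ = (6.626×10⁻³⁴ J·s)(1.327e+15 Hz)
φ = 5.49 eV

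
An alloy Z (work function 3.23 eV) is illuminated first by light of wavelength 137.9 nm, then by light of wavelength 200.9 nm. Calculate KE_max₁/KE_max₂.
1.9585

Using Einstein's equation: KE_max = hc/λ - φ

For λ₁ = 137.9 nm:
E₁ = hc/λ₁ = 8.9909 eV
KE₁ = E₁ - φ = 8.9909 - 3.23 = 5.7609 eV

For λ₂ = 200.9 nm:
E₂ = hc/λ₂ = 6.1714 eV
KE₂ = E₂ - φ = 6.1714 - 3.23 = 2.9414 eV

Ratio: KE₁/KE₂ = 5.7609/2.9414 = 1.9585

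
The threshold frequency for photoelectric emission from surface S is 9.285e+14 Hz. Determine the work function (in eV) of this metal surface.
3.84 eV

At the threshold frequency, photon energy equals work function:
φ = hf₀

Calculating:
φ = (6.626×10⁻³⁴ J·s)(9.285e+14 Hz)
φ = 3.84 eV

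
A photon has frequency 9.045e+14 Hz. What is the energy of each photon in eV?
3.7407 eV

Using E = hf:

E = hf = (6.626×10⁻³⁴ J·s)(9.045e+14 Hz)
E = 3.7407 eV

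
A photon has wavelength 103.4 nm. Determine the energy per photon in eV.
11.9907 eV

Using E = hf = hc/λ:

E = hc/λ = (6.626×10⁻³⁴ J·s)(3×10⁸ m/s) / (103.4×10⁻⁹ m)
E = 11.9907 eV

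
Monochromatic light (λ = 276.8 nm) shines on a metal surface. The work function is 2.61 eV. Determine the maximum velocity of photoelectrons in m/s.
8.1087e+05 m/s

First, find the maximum kinetic energy:
E_photon = hc/λ = 4.4792 eV
KE_max = E_photon - φ = 4.4792 - 2.61 = 1.8692 eV

Convert to Joules: KE_max = 1.8692 × 1.602×10⁻¹⁹ J = 2.9948e-19 J

Then use KE = ½mv² to find velocity:
v = √(2·KE/m) = √(2 × 2.9948e-19 J / 9.109e-31 kg)
v = 8.1087e+05 m/s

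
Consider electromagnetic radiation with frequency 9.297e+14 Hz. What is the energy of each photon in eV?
3.8449 eV

Using E = hf:

E = hf = (6.626×10⁻³⁴ J·s)(9.297e+14 Hz)
E = 3.8449 eV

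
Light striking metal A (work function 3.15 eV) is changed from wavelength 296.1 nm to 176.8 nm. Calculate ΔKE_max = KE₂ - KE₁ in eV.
2.8254 eV

Using Einstein's equation: KE_max = hc/λ - φ

For λ₁ = 296.1 nm:
KE₁ = hc/λ₁ - φ = 4.1872 - 3.15 = 1.0372 eV

For λ₂ = 176.8 nm:
KE₂ = hc/λ₂ - φ = 7.0127 - 3.15 = 3.8627 eV

Change in KE:
ΔKE = KE₂ - KE₁ = 3.8627 - 1.0372 = 2.8254 eV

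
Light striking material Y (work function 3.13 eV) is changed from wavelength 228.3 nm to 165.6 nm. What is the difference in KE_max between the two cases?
2.0562 eV

Using Einstein's equation: KE_max = hc/λ - φ

For λ₁ = 228.3 nm:
KE₁ = hc/λ₁ - φ = 5.4308 - 3.13 = 2.3008 eV

For λ₂ = 165.6 nm:
KE₂ = hc/λ₂ - φ = 7.4870 - 3.13 = 4.3570 eV

Change in KE:
ΔKE = KE₂ - KE₁ = 4.3570 - 2.3008 = 2.0562 eV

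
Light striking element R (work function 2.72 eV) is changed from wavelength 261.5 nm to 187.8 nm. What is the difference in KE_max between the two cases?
1.8607 eV

Using Einstein's equation: KE_max = hc/λ - φ

For λ₁ = 261.5 nm:
KE₁ = hc/λ₁ - φ = 4.7413 - 2.72 = 2.0213 eV

For λ₂ = 187.8 nm:
KE₂ = hc/λ₂ - φ = 6.6019 - 2.72 = 3.8819 eV

Change in KE:
ΔKE = KE₂ - KE₁ = 3.8819 - 2.0213 = 1.8607 eV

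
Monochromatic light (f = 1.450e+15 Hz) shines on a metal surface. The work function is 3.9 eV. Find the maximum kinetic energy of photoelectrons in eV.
2.0967 eV

Using Einstein's photoelectric equation: KE_max = hf - φ

First, calculate the photon energy:
E_photon = hf = (6.626×10⁻³⁴ J·s)(1.450e+15 Hz)
E_photon = 5.9967 eV

Then, the maximum kinetic energy:
KE_max = E_photon - φ = 5.9967 eV - 3.9 eV = 2.0967 eV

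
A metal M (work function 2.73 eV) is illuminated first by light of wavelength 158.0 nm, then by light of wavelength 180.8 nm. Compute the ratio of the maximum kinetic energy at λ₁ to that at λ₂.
1.2397

Using Einstein's equation: KE_max = hc/λ - φ

For λ₁ = 158.0 nm:
E₁ = hc/λ₁ = 7.8471 eV
KE₁ = E₁ - φ = 7.8471 - 2.73 = 5.1171 eV

For λ₂ = 180.8 nm:
E₂ = hc/λ₂ = 6.8575 eV
KE₂ = E₂ - φ = 6.8575 - 2.73 = 4.1275 eV

Ratio: KE₁/KE₂ = 5.1171/4.1275 = 1.2397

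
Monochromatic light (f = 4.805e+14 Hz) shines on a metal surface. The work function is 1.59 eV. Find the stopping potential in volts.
0.3972 V

The stopping potential V_s satisfies: eV_s = KE_max

First, find KE_max using Einstein's equation:
E_photon = hf = (6.626×10⁻³⁴ J·s)(4.805e+14 Hz) = 1.9872 eV
KE_max = E_photon - φ = 1.9872 - 1.59 = 0.3972 eV

Since eV_s = KE_max:
V_s = KE_max/e = 0.3972 V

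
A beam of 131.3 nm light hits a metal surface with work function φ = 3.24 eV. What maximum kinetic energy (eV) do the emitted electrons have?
6.2028 eV

Using Einstein's photoelectric equation: KE_max = hf - φ = hc/λ - φ

First, calculate the photon energy:
E_photon = hc/λ = (6.626×10⁻³⁴ J·s)(3×10⁸ m/s) / (131.3×10⁻⁹ m)
E_photon = 9.4428 eV

Then, the maximum kinetic energy:
KE_max = E_photon - φ = 9.4428 eV - 3.24 eV = 6.2028 eV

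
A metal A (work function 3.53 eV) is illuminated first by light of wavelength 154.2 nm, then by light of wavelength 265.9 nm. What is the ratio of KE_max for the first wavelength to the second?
3.9817

Using Einstein's equation: KE_max = hc/λ - φ

For λ₁ = 154.2 nm:
E₁ = hc/λ₁ = 8.0405 eV
KE₁ = E₁ - φ = 8.0405 - 3.53 = 4.5105 eV

For λ₂ = 265.9 nm:
E₂ = hc/λ₂ = 4.6628 eV
KE₂ = E₂ - φ = 4.6628 - 3.53 = 1.1328 eV

Ratio: KE₁/KE₂ = 4.5105/1.1328 = 3.9817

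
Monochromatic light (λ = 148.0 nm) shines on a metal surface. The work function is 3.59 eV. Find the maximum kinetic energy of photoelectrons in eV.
4.7873 eV

Using Einstein's photoelectric equation: KE_max = hf - φ = hc/λ - φ

First, calculate the photon energy:
E_photon = hc/λ = (6.626×10⁻³⁴ J·s)(3×10⁸ m/s) / (148.0×10⁻⁹ m)
E_photon = 8.3773 eV

Then, the maximum kinetic energy:
KE_max = E_photon - φ = 8.3773 eV - 3.59 eV = 4.7873 eV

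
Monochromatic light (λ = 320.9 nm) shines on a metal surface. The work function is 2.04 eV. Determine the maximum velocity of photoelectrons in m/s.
8.0093e+05 m/s

First, find the maximum kinetic energy:
E_photon = hc/λ = 3.8636 eV
KE_max = E_photon - φ = 3.8636 - 2.04 = 1.8236 eV

Convert to Joules: KE_max = 1.8236 × 1.602×10⁻¹⁹ J = 2.9218e-19 J

Then use KE = ½mv² to find velocity:
v = √(2·KE/m) = √(2 × 2.9218e-19 J / 9.109e-31 kg)
v = 8.0093e+05 m/s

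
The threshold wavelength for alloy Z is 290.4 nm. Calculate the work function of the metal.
4.27 eV

At the threshold wavelength, photon energy equals work function:
φ = hc/λ₀

Calculating:
φ = (6.626×10⁻³⁴ J·s)(3×10⁸ m/s) / (290.4×10⁻⁹ m)
φ = 4.27 eV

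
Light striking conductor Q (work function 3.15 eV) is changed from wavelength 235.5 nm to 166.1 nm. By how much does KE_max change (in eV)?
2.1997 eV

Using Einstein's equation: KE_max = hc/λ - φ

For λ₁ = 235.5 nm:
KE₁ = hc/λ₁ - φ = 5.2647 - 3.15 = 2.1147 eV

For λ₂ = 166.1 nm:
KE₂ = hc/λ₂ - φ = 7.4644 - 3.15 = 4.3144 eV

Change in KE:
ΔKE = KE₂ - KE₁ = 4.3144 - 2.1147 = 2.1997 eV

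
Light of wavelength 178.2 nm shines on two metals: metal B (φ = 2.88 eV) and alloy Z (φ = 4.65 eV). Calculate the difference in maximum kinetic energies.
1.7700 eV

Using KE_max = hc/λ - φ for each metal:

Photon energy: E = hc/λ = 6.9576 eV

For metal B (φ₁ = 2.88 eV):
KE₁ = E - φ₁ = 6.9576 - 2.88 = 4.0776 eV

For alloy Z (φ₂ = 4.65 eV):
KE₂ = E - φ₂ = 6.9576 - 4.65 = 2.3076 eV

Difference:
ΔKE = KE₁ - KE₂ = 4.0776 - 2.3076 = 1.7700 eV

Note: The difference equals the difference in work functions: 4.65 - 2.88 = 1.77 eV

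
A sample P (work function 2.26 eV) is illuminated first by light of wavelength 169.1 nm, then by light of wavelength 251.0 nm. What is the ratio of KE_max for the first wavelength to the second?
1.8928

Using Einstein's equation: KE_max = hc/λ - φ

For λ₁ = 169.1 nm:
E₁ = hc/λ₁ = 7.3320 eV
KE₁ = E₁ - φ = 7.3320 - 2.26 = 5.0720 eV

For λ₂ = 251.0 nm:
E₂ = hc/λ₂ = 4.9396 eV
KE₂ = E₂ - φ = 4.9396 - 2.26 = 2.6796 eV

Ratio: KE₁/KE₂ = 5.0720/2.6796 = 1.8928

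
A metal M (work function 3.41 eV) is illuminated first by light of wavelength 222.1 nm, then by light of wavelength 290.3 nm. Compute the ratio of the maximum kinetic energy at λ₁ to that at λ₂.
2.5234

Using Einstein's equation: KE_max = hc/λ - φ

For λ₁ = 222.1 nm:
E₁ = hc/λ₁ = 5.5824 eV
KE₁ = E₁ - φ = 5.5824 - 3.41 = 2.1724 eV

For λ₂ = 290.3 nm:
E₂ = hc/λ₂ = 4.2709 eV
KE₂ = E₂ - φ = 4.2709 - 3.41 = 0.8609 eV

Ratio: KE₁/KE₂ = 2.1724/0.8609 = 2.5234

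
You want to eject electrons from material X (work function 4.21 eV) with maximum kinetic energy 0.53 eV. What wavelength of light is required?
261.57 nm

From Einstein's equation: KE_max = hc/λ - φ

Rearranging for λ:
hc/λ = KE_max + φ
λ = hc/(KE_max + φ)

Required photon energy:
E_photon = KE_max + φ = 0.53 + 4.21 = 4.74 eV

Required wavelength:
λ = hc/E_photon = (6.626×10⁻³⁴)(3×10⁸) / (4.74 × 1.602×10⁻¹⁹)
λ = 261.57 nm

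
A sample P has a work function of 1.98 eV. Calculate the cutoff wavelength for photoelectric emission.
626.18 nm

The threshold wavelength is when the photon energy equals the work function:
hc/λ₀ = φ

Solving for λ₀:
λ₀ = hc/φ = (6.626×10⁻³⁴ J·s)(3×10⁸ m/s) / (1.98 eV × 1.602×10⁻¹⁹ J/eV)
λ₀ = 626.18 nm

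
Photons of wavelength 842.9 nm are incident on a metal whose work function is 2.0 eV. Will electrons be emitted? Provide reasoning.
No

For photoemission, the photon energy must exceed the work function.

Photon energy: E = hc/λ = 1.4709 eV
Work function: φ = 2.0 eV

Since E_photon (1.4709 eV) < φ (2.0 eV), photoemission will NOT occur.
The threshold wavelength is λ₀ = hc/φ = 619.9 nm.
Since 842.9 nm > 619.9 nm, the photons lack sufficient energy.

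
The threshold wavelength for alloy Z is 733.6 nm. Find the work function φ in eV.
1.69 eV

At the threshold wavelength, photon energy equals work function:
φ = hc/λ₀

Calculating:
φ = (6.626×10⁻³⁴ J·s)(3×10⁸ m/s) / (733.6×10⁻⁹ m)
φ = 1.69 eV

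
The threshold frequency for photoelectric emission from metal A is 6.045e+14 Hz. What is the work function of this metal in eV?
2.50 eV

At the threshold frequency, photon energy equals work function:
φ = hf₀

Calculating:
φ = (6.626×10⁻³⁴ J·s)(6.045e+14 Hz)
φ = 2.50 eV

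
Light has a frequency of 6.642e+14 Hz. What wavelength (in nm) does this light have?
451.36 nm

Using the wave equation: c = fλ

Solving for wavelength:
λ = c/f = (3×10⁸ m/s) / (6.642e+14 Hz)
λ = 451.36 nm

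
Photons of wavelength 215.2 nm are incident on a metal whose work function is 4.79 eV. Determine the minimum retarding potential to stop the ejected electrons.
0.9713 V

The stopping potential V_s satisfies: eV_s = KE_max

First, find KE_max using Einstein's equation:
E_photon = hc/λ = 5.7613 eV
KE_max = E_photon - φ = 5.7613 - 4.79 = 0.9713 eV

Since eV_s = KE_max:
V_s = KE_max/e = 0.9713 V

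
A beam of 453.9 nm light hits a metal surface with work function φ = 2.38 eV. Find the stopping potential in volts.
0.3515 V

The stopping potential V_s satisfies: eV_s = KE_max

First, find KE_max using Einstein's equation:
E_photon = hc/λ = 2.7315 eV
KE_max = E_photon - φ = 2.7315 - 2.38 = 0.3515 eV

Since eV_s = KE_max:
V_s = KE_max/e = 0.3515 V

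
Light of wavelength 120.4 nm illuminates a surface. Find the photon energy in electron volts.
10.2977 eV

Using E = hf = hc/λ:

E = hc/λ = (6.626×10⁻³⁴ J·s)(3×10⁸ m/s) / (120.4×10⁻⁹ m)
E = 10.2977 eV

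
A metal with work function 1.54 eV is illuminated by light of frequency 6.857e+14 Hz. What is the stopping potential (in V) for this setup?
1.2958 V

The stopping potential V_s satisfies: eV_s = KE_max

First, find KE_max using Einstein's equation:
E_photon = hf = (6.626×10⁻³⁴ J·s)(6.857e+14 Hz) = 2.8358 eV
KE_max = E_photon - φ = 2.8358 - 1.54 = 1.2958 eV

Since eV_s = KE_max:
V_s = KE_max/e = 1.2958 V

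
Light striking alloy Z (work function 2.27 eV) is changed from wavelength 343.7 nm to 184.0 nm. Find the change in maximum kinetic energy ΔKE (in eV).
3.1309 eV

Using Einstein's equation: KE_max = hc/λ - φ

For λ₁ = 343.7 nm:
KE₁ = hc/λ₁ - φ = 3.6073 - 2.27 = 1.3373 eV

For λ₂ = 184.0 nm:
KE₂ = hc/λ₂ - φ = 6.7383 - 2.27 = 4.4683 eV

Change in KE:
ΔKE = KE₂ - KE₁ = 4.4683 - 1.3373 = 3.1309 eV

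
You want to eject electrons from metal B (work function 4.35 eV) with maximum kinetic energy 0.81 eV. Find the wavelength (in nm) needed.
240.28 nm

From Einstein's equation: KE_max = hc/λ - φ

Rearranging for λ:
hc/λ = KE_max + φ
λ = hc/(KE_max + φ)

Required photon energy:
E_photon = KE_max + φ = 0.81 + 4.35 = 5.16 eV

Required wavelength:
λ = hc/E_photon = (6.626×10⁻³⁴)(3×10⁸) / (5.16 × 1.602×10⁻¹⁹)
λ = 240.28 nm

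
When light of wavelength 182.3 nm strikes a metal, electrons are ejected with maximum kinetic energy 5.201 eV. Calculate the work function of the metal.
1.60 eV

From Einstein's photoelectric equation: KE_max = hf - φ = hc/λ - φ

Rearranging for φ:
φ = hc/λ - KE_max

Calculate photon energy:
E_photon = hc/λ = 6.8011 eV

Therefore:
φ = 6.8011 - 5.201 = 1.60 eV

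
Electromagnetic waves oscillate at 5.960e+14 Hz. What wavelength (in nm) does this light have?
503.01 nm

Using the wave equation: c = fλ

Solving for wavelength:
λ = c/f = (3×10⁸ m/s) / (5.960e+14 Hz)
λ = 503.01 nm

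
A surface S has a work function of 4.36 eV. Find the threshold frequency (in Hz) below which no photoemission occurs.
1.0542e+15 Hz

The threshold frequency is when the photon energy equals the work function:
hf₀ = φ

Solving for f₀:
f₀ = φ/h = (4.36 eV × 1.602×10⁻¹⁹ J/eV) / (6.626×10⁻³⁴ J·s)
f₀ = 1.0542e+15 Hz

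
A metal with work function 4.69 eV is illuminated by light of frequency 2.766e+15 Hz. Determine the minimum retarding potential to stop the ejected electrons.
6.7493 V

The stopping potential V_s satisfies: eV_s = KE_max

First, find KE_max using Einstein's equation:
E_photon = hf = (6.626×10⁻³⁴ J·s)(2.766e+15 Hz) = 11.4393 eV
KE_max = E_photon - φ = 11.4393 - 4.69 = 6.7493 eV

Since eV_s = KE_max:
V_s = KE_max/e = 6.7493 V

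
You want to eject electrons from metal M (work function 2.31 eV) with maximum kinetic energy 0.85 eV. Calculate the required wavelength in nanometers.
392.36 nm

From Einstein's equation: KE_max = hc/λ - φ

Rearranging for λ:
hc/λ = KE_max + φ
λ = hc/(KE_max + φ)

Required photon energy:
E_photon = KE_max + φ = 0.85 + 2.31 = 3.16 eV

Required wavelength:
λ = hc/E_photon = (6.626×10⁻³⁴)(3×10⁸) / (3.16 × 1.602×10⁻¹⁹)
λ = 392.36 nm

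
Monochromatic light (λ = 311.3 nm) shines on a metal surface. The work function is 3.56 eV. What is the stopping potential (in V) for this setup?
0.4228 V

The stopping potential V_s satisfies: eV_s = KE_max

First, find KE_max using Einstein's equation:
E_photon = hc/λ = 3.9828 eV
KE_max = E_photon - φ = 3.9828 - 3.56 = 0.4228 eV

Since eV_s = KE_max:
V_s = KE_max/e = 0.4228 V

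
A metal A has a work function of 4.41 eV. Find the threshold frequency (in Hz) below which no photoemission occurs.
1.0663e+15 Hz

The threshold frequency is when the photon energy equals the work function:
hf₀ = φ

Solving for f₀:
f₀ = φ/h = (4.41 eV × 1.602×10⁻¹⁹ J/eV) / (6.626×10⁻³⁴ J·s)
f₀ = 1.0663e+15 Hz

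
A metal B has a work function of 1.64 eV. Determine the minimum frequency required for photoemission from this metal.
3.9655e+14 Hz

The threshold frequency is when the photon energy equals the work function:
hf₀ = φ

Solving for f₀:
f₀ = φ/h = (1.64 eV × 1.602×10⁻¹⁹ J/eV) / (6.626×10⁻³⁴ J·s)
f₀ = 3.9655e+14 Hz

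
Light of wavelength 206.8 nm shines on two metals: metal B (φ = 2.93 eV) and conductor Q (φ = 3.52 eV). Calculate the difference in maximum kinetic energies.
0.5900 eV

Using KE_max = hc/λ - φ for each metal:

Photon energy: E = hc/λ = 5.9954 eV

For metal B (φ₁ = 2.93 eV):
KE₁ = E - φ₁ = 5.9954 - 2.93 = 3.0654 eV

For conductor Q (φ₂ = 3.52 eV):
KE₂ = E - φ₂ = 5.9954 - 3.52 = 2.4754 eV

Difference:
ΔKE = KE₁ - KE₂ = 3.0654 - 2.4754 = 0.5900 eV

Note: The difference equals the difference in work functions: 3.52 - 2.93 = 0.59 eV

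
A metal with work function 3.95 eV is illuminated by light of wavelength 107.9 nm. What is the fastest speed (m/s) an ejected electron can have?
1.6287e+06 m/s

First, find the maximum kinetic energy:
E_photon = hc/λ = 11.4907 eV
KE_max = E_photon - φ = 11.4907 - 3.95 = 7.5407 eV

Convert to Joules: KE_max = 7.5407 × 1.602×10⁻¹⁹ J = 1.2081e-18 J

Then use KE = ½mv² to find velocity:
v = √(2·KE/m) = √(2 × 1.2081e-18 J / 9.109e-31 kg)
v = 1.6287e+06 m/s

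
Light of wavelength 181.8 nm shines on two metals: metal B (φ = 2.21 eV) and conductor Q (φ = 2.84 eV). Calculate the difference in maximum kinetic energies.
0.6300 eV

Using KE_max = hc/λ - φ for each metal:

Photon energy: E = hc/λ = 6.8198 eV

For metal B (φ₁ = 2.21 eV):
KE₁ = E - φ₁ = 6.8198 - 2.21 = 4.6098 eV

For conductor Q (φ₂ = 2.84 eV):
KE₂ = E - φ₂ = 6.8198 - 2.84 = 3.9798 eV

Difference:
ΔKE = KE₁ - KE₂ = 4.6098 - 3.9798 = 0.6300 eV

Note: The difference equals the difference in work functions: 2.84 - 2.21 = 0.63 eV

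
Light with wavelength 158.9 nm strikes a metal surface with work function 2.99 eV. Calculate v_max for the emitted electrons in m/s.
1.3011e+06 m/s

First, find the maximum kinetic energy:
E_photon = hc/λ = 7.8027 eV
KE_max = E_photon - φ = 7.8027 - 2.99 = 4.8127 eV

Convert to Joules: KE_max = 4.8127 × 1.602×10⁻¹⁹ J = 7.7107e-19 J

Then use KE = ½mv² to find velocity:
v = √(2·KE/m) = √(2 × 7.7107e-19 J / 9.109e-31 kg)
v = 1.3011e+06 m/s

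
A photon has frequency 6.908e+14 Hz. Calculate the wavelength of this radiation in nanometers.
433.98 nm

Using the wave equation: c = fλ

Solving for wavelength:
λ = c/f = (3×10⁸ m/s) / (6.908e+14 Hz)
λ = 433.98 nm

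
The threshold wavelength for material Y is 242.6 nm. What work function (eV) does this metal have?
5.11 eV

At the threshold wavelength, photon energy equals work function:
φ = hc/λ₀

Calculating:
φ = (6.626×10⁻³⁴ J·s)(3×10⁸ m/s) / (242.6×10⁻⁹ m)
φ = 5.11 eV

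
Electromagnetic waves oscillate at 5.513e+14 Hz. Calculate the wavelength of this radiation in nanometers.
543.79 nm

Using the wave equation: c = fλ

Solving for wavelength:
λ = c/f = (3×10⁸ m/s) / (5.513e+14 Hz)
λ = 543.79 nm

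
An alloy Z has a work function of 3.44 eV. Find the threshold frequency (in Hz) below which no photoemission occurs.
8.3179e+14 Hz

The threshold frequency is when the photon energy equals the work function:
hf₀ = φ

Solving for f₀:
f₀ = φ/h = (3.44 eV × 1.602×10⁻¹⁹ J/eV) / (6.626×10⁻³⁴ J·s)
f₀ = 8.3179e+14 Hz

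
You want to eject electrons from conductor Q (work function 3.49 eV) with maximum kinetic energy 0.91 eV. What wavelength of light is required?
281.78 nm

From Einstein's equation: KE_max = hc/λ - φ

Rearranging for λ:
hc/λ = KE_max + φ
λ = hc/(KE_max + φ)

Required photon energy:
E_photon = KE_max + φ = 0.91 + 3.49 = 4.40 eV

Required wavelength:
λ = hc/E_photon = (6.626×10⁻³⁴)(3×10⁸) / (4.40 × 1.602×10⁻¹⁹)
λ = 281.78 nm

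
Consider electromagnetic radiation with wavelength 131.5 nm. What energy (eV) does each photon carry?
9.4285 eV

Using E = hf = hc/λ:

E = hc/λ = (6.626×10⁻³⁴ J·s)(3×10⁸ m/s) / (131.5×10⁻⁹ m)
E = 9.4285 eV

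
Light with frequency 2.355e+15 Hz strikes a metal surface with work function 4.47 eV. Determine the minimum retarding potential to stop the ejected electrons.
5.2695 V

The stopping potential V_s satisfies: eV_s = KE_max

First, find KE_max using Einstein's equation:
E_photon = hf = (6.626×10⁻³⁴ J·s)(2.355e+15 Hz) = 9.7395 eV
KE_max = E_photon - φ = 9.7395 - 4.47 = 5.2695 eV

Since eV_s = KE_max:
V_s = KE_max/e = 5.2695 V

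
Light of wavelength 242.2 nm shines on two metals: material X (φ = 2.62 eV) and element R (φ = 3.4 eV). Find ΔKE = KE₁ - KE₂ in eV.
0.7800 eV

Using KE_max = hc/λ - φ for each metal:

Photon energy: E = hc/λ = 5.1191 eV

For material X (φ₁ = 2.62 eV):
KE₁ = E - φ₁ = 5.1191 - 2.62 = 2.4991 eV

For element R (φ₂ = 3.4 eV):
KE₂ = E - φ₂ = 5.1191 - 3.4 = 1.7191 eV

Difference:
ΔKE = KE₁ - KE₂ = 2.4991 - 1.7191 = 0.7800 eV

Note: The difference equals the difference in work functions: 3.4 - 2.62 = 0.78 eV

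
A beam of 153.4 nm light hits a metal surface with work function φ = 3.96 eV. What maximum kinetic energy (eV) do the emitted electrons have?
4.1224 eV

Using Einstein's photoelectric equation: KE_max = hf - φ = hc/λ - φ

First, calculate the photon energy:
E_photon = hc/λ = (6.626×10⁻³⁴ J·s)(3×10⁸ m/s) / (153.4×10⁻⁹ m)
E_photon = 8.0824 eV

Then, the maximum kinetic energy:
KE_max = E_photon - φ = 8.0824 eV - 3.96 eV = 4.1224 eV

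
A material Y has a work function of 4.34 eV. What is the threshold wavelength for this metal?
285.68 nm

The threshold wavelength is when the photon energy equals the work function:
hc/λ₀ = φ

Solving for λ₀:
λ₀ = hc/φ = (6.626×10⁻³⁴ J·s)(3×10⁸ m/s) / (4.34 eV × 1.602×10⁻¹⁹ J/eV)
λ₀ = 285.68 nm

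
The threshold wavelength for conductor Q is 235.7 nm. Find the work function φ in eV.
5.26 eV

At the threshold wavelength, photon energy equals work function:
φ = hc/λ₀

Calculating:
φ = (6.626×10⁻³⁴ J·s)(3×10⁸ m/s) / (235.7×10⁻⁹ m)
φ = 5.26 eV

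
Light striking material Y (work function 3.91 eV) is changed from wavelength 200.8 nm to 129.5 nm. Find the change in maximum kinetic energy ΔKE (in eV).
3.3996 eV

Using Einstein's equation: KE_max = hc/λ - φ

For λ₁ = 200.8 nm:
KE₁ = hc/λ₁ - φ = 6.1745 - 3.91 = 2.2645 eV

For λ₂ = 129.5 nm:
KE₂ = hc/λ₂ - φ = 9.5741 - 3.91 = 5.6641 eV

Change in KE:
ΔKE = KE₂ - KE₁ = 5.6641 - 2.2645 = 3.3996 eV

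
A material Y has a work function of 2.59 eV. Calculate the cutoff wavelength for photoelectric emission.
478.70 nm

The threshold wavelength is when the photon energy equals the work function:
hc/λ₀ = φ

Solving for λ₀:
λ₀ = hc/φ = (6.626×10⁻³⁴ J·s)(3×10⁸ m/s) / (2.59 eV × 1.602×10⁻¹⁹ J/eV)
λ₀ = 478.70 nm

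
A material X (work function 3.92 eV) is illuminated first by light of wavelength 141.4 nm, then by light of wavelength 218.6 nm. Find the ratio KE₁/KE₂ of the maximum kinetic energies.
2.7677

Using Einstein's equation: KE_max = hc/λ - φ

For λ₁ = 141.4 nm:
E₁ = hc/λ₁ = 8.7683 eV
KE₁ = E₁ - φ = 8.7683 - 3.92 = 4.8483 eV

For λ₂ = 218.6 nm:
E₂ = hc/λ₂ = 5.6717 eV
KE₂ = E₂ - φ = 5.6717 - 3.92 = 1.7517 eV

Ratio: KE₁/KE₂ = 4.8483/1.7517 = 2.7677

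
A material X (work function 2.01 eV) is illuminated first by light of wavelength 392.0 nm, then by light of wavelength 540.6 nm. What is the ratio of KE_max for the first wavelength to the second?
4.0672

Using Einstein's equation: KE_max = hc/λ - φ

For λ₁ = 392.0 nm:
E₁ = hc/λ₁ = 3.1629 eV
KE₁ = E₁ - φ = 3.1629 - 2.01 = 1.1529 eV

For λ₂ = 540.6 nm:
E₂ = hc/λ₂ = 2.2935 eV
KE₂ = E₂ - φ = 2.2935 - 2.01 = 0.2835 eV

Ratio: KE₁/KE₂ = 1.1529/0.2835 = 4.0672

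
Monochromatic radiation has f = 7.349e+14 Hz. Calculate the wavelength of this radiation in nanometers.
407.94 nm

Using the wave equation: c = fλ

Solving for wavelength:
λ = c/f = (3×10⁸ m/s) / (7.349e+14 Hz)
λ = 407.94 nm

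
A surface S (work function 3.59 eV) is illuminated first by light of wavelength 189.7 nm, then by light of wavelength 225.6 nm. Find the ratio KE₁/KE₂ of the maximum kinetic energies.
1.5457

Using Einstein's equation: KE_max = hc/λ - φ

For λ₁ = 189.7 nm:
E₁ = hc/λ₁ = 6.5358 eV
KE₁ = E₁ - φ = 6.5358 - 3.59 = 2.9458 eV

For λ₂ = 225.6 nm:
E₂ = hc/λ₂ = 5.4958 eV
KE₂ = E₂ - φ = 5.4958 - 3.59 = 1.9058 eV

Ratio: KE₁/KE₂ = 2.9458/1.9058 = 1.5457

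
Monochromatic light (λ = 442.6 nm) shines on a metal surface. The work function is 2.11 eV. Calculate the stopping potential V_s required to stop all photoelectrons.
0.6913 V

The stopping potential V_s satisfies: eV_s = KE_max

First, find KE_max using Einstein's equation:
E_photon = hc/λ = 2.8013 eV
KE_max = E_photon - φ = 2.8013 - 2.11 = 0.6913 eV

Since eV_s = KE_max:
V_s = KE_max/e = 0.6913 V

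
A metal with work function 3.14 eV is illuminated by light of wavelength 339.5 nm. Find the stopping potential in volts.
0.5120 V

The stopping potential V_s satisfies: eV_s = KE_max

First, find KE_max using Einstein's equation:
E_photon = hc/λ = 3.6520 eV
KE_max = E_photon - φ = 3.6520 - 3.14 = 0.5120 eV

Since eV_s = KE_max:
V_s = KE_max/e = 0.5120 V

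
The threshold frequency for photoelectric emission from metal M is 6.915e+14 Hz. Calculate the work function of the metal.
2.86 eV

At the threshold frequency, photon energy equals work function:
φ = hf₀

Calculating:
φ = (6.626×10⁻³⁴ J·s)(6.915e+14 Hz)
φ = 2.86 eV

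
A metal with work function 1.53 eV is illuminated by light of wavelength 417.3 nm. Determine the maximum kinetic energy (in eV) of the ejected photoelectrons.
1.4411 eV

Using Einstein's photoelectric equation: KE_max = hf - φ = hc/λ - φ

First, calculate the photon energy:
E_photon = hc/λ = (6.626×10⁻³⁴ J·s)(3×10⁸ m/s) / (417.3×10⁻⁹ m)
E_photon = 2.9711 eV

Then, the maximum kinetic energy:
KE_max = E_photon - φ = 2.9711 eV - 1.53 eV = 1.4411 eV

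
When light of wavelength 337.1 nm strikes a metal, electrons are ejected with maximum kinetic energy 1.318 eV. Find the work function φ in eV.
2.36 eV

From Einstein's photoelectric equation: KE_max = hf - φ = hc/λ - φ

Rearranging for φ:
φ = hc/λ - KE_max

Calculate photon energy:
E_photon = hc/λ = 3.6780 eV

Therefore:
φ = 3.6780 - 1.318 = 2.36 eV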